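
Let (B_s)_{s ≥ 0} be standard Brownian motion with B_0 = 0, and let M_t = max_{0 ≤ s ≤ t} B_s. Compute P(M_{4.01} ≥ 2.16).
P(M_{4.01} ≥ 2.16) = 2·P(B_{4.01} ≥ 2.16) = 2(1 − Φ(2.16/√4.01)) ≈ 0.2807

By the reflection principle for Brownian motion, P(M_t ≥ a) = 2 · P(B_t ≥ a) for a ≥ 0. Since B_t ~ N(0, t), P(B_t ≥ 2.16) = 1 − Φ(2.16/√t) = 1 − Φ(2.16/√4.01) = 1 − Φ(1.0787). So
  P(M_{4.01} ≥ 2.16) = 2(1 − Φ(1.0787)) ≈ 0.2807.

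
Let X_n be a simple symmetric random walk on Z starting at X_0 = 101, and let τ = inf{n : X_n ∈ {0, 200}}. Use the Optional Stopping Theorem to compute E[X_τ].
E[X_τ] = 101

X_n is a martingale and τ is a bounded-mean stopping time (indeed τ is finite a.s. with bounded expectation since the walk is in a bounded region). By the OST, E[X_τ] = E[X_0] = 101. Equivalently: E[X_τ] = 200 · P(hit 200 first) + 0 · P(hit 0 first) = 200 · (101/200) = 101.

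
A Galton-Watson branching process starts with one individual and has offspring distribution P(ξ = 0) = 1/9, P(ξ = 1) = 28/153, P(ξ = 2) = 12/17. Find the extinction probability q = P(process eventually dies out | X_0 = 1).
q = 17/108

The pgf is f(s) = 1/9 + 28/153·s + 12/17·s². The extinction probability q is the smallest fixed point of f in [0, 1]. Setting s = f(s):
  12/17·s² + (28/153 − 1)·s + 1/9 = 0
  12/17·s² − (1/9 + 12/17)·s + 1/9 = 0
which factors as (s − 1)·(12/17·s − 1/9) = 0, giving roots s = 1 and s = (1/9)/(12/17) = 17/108.
Mean offspring μ = 28/153 + 2·12/17 = 244/153 > 1 (supercritical), so q < 1. The extinction probability is the smaller root: q = (1/9)/(12/17) = 17/108.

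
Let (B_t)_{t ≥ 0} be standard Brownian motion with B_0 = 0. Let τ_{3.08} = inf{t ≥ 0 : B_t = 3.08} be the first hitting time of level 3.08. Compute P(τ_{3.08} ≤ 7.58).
P(τ_{3.08} ≤ 7.58) = 2(1 − Φ(3.08/√7.58)) = 2(1 − Φ(1.1187)) ≈ 0.2633

By the reflection principle for standard BM, P(τ_b ≤ t) = 2 · P(B_t ≥ b). Since B_t ~ N(0, t), P(B_t ≥ 3.08) = 1 − Φ(3.08/√t) = 1 − Φ(3.08/√7.58) = 1 − Φ(1.1187) ≈ 0.13163. Doubling: P(τ_{3.08} ≤ 7.58) ≈ 2 · 0.13163 = 0.26326 ≈ 0.2633.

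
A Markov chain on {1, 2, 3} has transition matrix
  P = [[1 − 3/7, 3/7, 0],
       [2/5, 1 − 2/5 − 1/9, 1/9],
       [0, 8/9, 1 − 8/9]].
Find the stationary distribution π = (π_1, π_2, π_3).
π = (112/247, 120/247, 15/247)

This is a birth-death chain on three states, which satisfies detailed balance: π_1 · P_{12} = π_2 · P_{21} and π_2 · P_{23} = π_3 · P_{32}.
From π_1 · 3/7 = π_2 · 2/5: π_2/π_1 = (3/7)/(2/5) = 15/14.
From π_2 · 1/9 = π_3 · 8/9: π_3/π_2 = (1/9)/(8/9) = 1/8.
Take π_1 proportional to 1; then unnormalized π = (1, 15/14, 15/112). Normalize by dividing by the sum 247/112:
  π = (112/247, 120/247, 15/247).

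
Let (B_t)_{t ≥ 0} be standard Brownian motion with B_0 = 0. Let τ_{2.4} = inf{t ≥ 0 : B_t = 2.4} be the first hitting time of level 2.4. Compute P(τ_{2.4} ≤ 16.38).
P(τ_{2.4} ≤ 16.38) = 2(1 − Φ(2.4/√16.38)) = 2(1 − Φ(0.5930)) ≈ 0.5532

By the reflection principle for standard BM, P(τ_b ≤ t) = 2 · P(B_t ≥ b). Since B_t ~ N(0, t), P(B_t ≥ 2.4) = 1 − Φ(2.4/√t) = 1 − Φ(2.4/√16.38) = 1 − Φ(0.5930) ≈ 0.27659. Doubling: P(τ_{2.4} ≤ 16.38) ≈ 2 · 0.27659 = 0.55318 ≈ 0.5532.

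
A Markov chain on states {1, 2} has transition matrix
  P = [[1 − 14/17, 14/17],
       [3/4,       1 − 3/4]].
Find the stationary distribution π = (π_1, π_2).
π_1 = 51/107, π_2 = 56/107

Solve πP = π with π_1 + π_2 = 1. From πP = π: π_1 · (1 − 14/17) + π_2 · 3/4 = π_1 ⇒ π_2 · 3/4 = π_1 · 14/17 ⇒ π_2/π_1 = (14/17)/(3/4) = 56/51. Together with π_1 + π_2 = 1:
  π_1 = (3/4)/(14/17 + 3/4) = (3/4)/(107/68) = 51/107,
  π_2 = (14/17)/(14/17 + 3/4) = (14/17)/(107/68) = 56/107.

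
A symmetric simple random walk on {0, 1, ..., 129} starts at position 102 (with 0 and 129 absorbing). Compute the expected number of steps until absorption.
E[τ | X_0 = 102] = 2754

Let v_k = E[τ | X_0 = k]. Boundary: v_0 = v_129 = 0. Recurrence: v_k = 1 + (v_{k-1} + v_{k+1})/2 for 1 ≤ k ≤ 128. The particular solution to v_k − (v_{k-1} + v_{k+1})/2 = 1 is v_k = −k^2. Adding homogeneous solution A + B k and matching boundaries gives v_k = k (129 − k). Substituting k = 102: v_102 = 102 · 27 = 2754.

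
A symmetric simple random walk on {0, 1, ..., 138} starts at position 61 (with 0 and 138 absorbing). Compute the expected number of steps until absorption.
E[τ | X_0 = 61] = 4697

Let v_k = E[τ | X_0 = k]. Boundary: v_0 = v_138 = 0. Recurrence: v_k = 1 + (v_{k-1} + v_{k+1})/2 for 1 ≤ k ≤ 137. The particular solution to v_k − (v_{k-1} + v_{k+1})/2 = 1 is v_k = −k^2. Adding homogeneous solution A + B k and matching boundaries gives v_k = k (138 − k). Substituting k = 61: v_61 = 61 · 77 = 4697.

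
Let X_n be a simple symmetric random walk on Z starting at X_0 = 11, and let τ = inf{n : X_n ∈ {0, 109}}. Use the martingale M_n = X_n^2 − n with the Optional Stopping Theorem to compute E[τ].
E[τ] = 1078

M_n = X_n^2 − n is a martingale (since E[X_{n+1}^2 | F_n] = X_n^2 + 1). By OST (τ has finite mean in a bounded region), E[M_τ] = E[M_0] = X_0^2 − 0 = 11^2 = 121. Also E[M_τ] = E[X_τ^2] − E[τ]. The walk exits at 0 or 109, with P(hit 109 first) = 11/109, so E[X_τ^2] = 109^2 · 11/109 + 0 = 1199. Thus E[τ] = E[X_τ^2] − E[M_τ] = 1199 − 121 = 1078 = 11(109 − 11) = 1078.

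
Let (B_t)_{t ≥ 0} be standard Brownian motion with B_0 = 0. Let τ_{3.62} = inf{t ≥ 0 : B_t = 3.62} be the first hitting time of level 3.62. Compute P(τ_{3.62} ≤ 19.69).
P(τ_{3.62} ≤ 19.69) = 2(1 − Φ(3.62/√19.69)) = 2(1 − Φ(0.8158)) ≈ 0.4146

By the reflection principle for standard BM, P(τ_b ≤ t) = 2 · P(B_t ≥ b). Since B_t ~ N(0, t), P(B_t ≥ 3.62) = 1 − Φ(3.62/√t) = 1 − Φ(3.62/√19.69) = 1 − Φ(0.8158) ≈ 0.20731. Doubling: P(τ_{3.62} ≤ 19.69) ≈ 2 · 0.20731 = 0.41462 ≈ 0.4146.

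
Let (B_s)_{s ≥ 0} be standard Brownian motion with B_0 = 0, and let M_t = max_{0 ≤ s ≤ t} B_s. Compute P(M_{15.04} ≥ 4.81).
P(M_{15.04} ≥ 4.81) = 2·P(B_{15.04} ≥ 4.81) = 2(1 − Φ(4.81/√15.04)) ≈ 0.2149

By the reflection principle for Brownian motion, P(M_t ≥ a) = 2 · P(B_t ≥ a) for a ≥ 0. Since B_t ~ N(0, t), P(B_t ≥ 4.81) = 1 − Φ(4.81/√t) = 1 − Φ(4.81/√15.04) = 1 − Φ(1.2403). So
  P(M_{15.04} ≥ 4.81) = 2(1 − Φ(1.2403)) ≈ 0.2149.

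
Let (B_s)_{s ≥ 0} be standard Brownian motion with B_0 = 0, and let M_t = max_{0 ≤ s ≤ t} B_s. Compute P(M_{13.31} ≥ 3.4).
P(M_{13.31} ≥ 3.4) = 2·P(B_{13.31} ≥ 3.4) = 2(1 − Φ(3.4/√13.31)) ≈ 0.3514

By the reflection principle for Brownian motion, P(M_t ≥ a) = 2 · P(B_t ≥ a) for a ≥ 0. Since B_t ~ N(0, t), P(B_t ≥ 3.4) = 1 − Φ(3.4/√t) = 1 − Φ(3.4/√13.31) = 1 − Φ(0.9319). So
  P(M_{13.31} ≥ 3.4) = 2(1 − Φ(0.9319)) ≈ 0.3514.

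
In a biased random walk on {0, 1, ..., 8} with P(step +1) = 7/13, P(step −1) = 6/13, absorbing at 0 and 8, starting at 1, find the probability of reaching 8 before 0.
P(hit 8 before 0) = (1 − (6/7)^1) / (1 − (6/7)^8) = 823543/4085185

Let u_k denote P(reach 8 before 0 | start at k). Boundary: u_0 = 0, u_8 = 1. Recurrence: u_k = 7/13·u_{k+1} + 6/13·u_{k-1} for 1 ≤ k ≤ 7. Try u_k = A + B·r^k with r = q/p = (6/13)/(7/13) = 6/7. Substitution satisfies the recurrence; boundary conditions give:
  u_k = (1 − r^k) / (1 − r^N) = (1 − (6/7)^1) / (1 − (6/7)^8) = 823543/4085185.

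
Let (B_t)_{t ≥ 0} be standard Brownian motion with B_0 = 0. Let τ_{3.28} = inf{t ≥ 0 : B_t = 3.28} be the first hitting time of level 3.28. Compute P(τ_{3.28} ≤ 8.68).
P(τ_{3.28} ≤ 8.68) = 2(1 − Φ(3.28/√8.68)) = 2(1 − Φ(1.1133)) ≈ 0.2656

By the reflection principle for standard BM, P(τ_b ≤ t) = 2 · P(B_t ≥ b). Since B_t ~ N(0, t), P(B_t ≥ 3.28) = 1 − Φ(3.28/√t) = 1 − Φ(3.28/√8.68) = 1 − Φ(1.1133) ≈ 0.13279. Doubling: P(τ_{3.28} ≤ 8.68) ≈ 2 · 0.13279 = 0.26558 ≈ 0.2656.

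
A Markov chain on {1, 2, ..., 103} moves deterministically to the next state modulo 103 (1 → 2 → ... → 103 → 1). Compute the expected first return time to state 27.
E[T_27 | X_0 = 27] = 103

The chain cycles deterministically, so starting at state 27 it returns in exactly 103 steps. Equivalently, the stationary distribution is uniform π_j = 1/103 for every state j, so by Kac's formula E[T_27] = 1/π_27 = 103.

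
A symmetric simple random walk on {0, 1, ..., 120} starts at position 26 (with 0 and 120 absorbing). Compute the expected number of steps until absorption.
E[τ | X_0 = 26] = 2444

Let v_k = E[τ | X_0 = k]. Boundary: v_0 = v_120 = 0. Recurrence: v_k = 1 + (v_{k-1} + v_{k+1})/2 for 1 ≤ k ≤ 119. The particular solution to v_k − (v_{k-1} + v_{k+1})/2 = 1 is v_k = −k^2. Adding homogeneous solution A + B k and matching boundaries gives v_k = k (120 − k). Substituting k = 26: v_26 = 26 · 94 = 2444.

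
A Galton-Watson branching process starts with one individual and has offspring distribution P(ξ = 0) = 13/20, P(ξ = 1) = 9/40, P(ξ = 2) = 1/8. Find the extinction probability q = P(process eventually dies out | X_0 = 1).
q = 1

Mean offspring μ = 0·13/20 + 1·9/40 + 2·1/8 = 19/40 ≤ 1. For μ ≤ 1 with offspring not concentrated at 1, the Galton-Watson process goes extinct almost surely, so q = 1.
(Algebraic check: The pgf is f(s) = 13/20 + 9/40·s + 1/8·s². The extinction probability q is the smallest fixed point of f in [0, 1]. Setting s = f(s):
  1/8·s² + (9/40 − 1)·s + 13/20 = 0
  1/8·s² − (13/20 + 1/8)·s + 13/20 = 0
which factors as (s − 1)·(1/8·s − 13/20) = 0, giving roots s = 1 and s = (13/20)/(1/8) = 26/5. Since 26/5 ≥ 1, the smallest root in [0, 1] is s = 1.)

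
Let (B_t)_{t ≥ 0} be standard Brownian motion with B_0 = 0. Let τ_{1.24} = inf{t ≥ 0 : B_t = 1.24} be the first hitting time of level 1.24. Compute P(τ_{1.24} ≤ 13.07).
P(τ_{1.24} ≤ 13.07) = 2(1 − Φ(1.24/√13.07)) = 2(1 − Φ(0.3430)) ≈ 0.7316

By the reflection principle for standard BM, P(τ_b ≤ t) = 2 · P(B_t ≥ b). Since B_t ~ N(0, t), P(B_t ≥ 1.24) = 1 − Φ(1.24/√t) = 1 − Φ(1.24/√13.07) = 1 − Φ(0.3430) ≈ 0.36580. Doubling: P(τ_{1.24} ≤ 13.07) ≈ 2 · 0.36580 = 0.73160 ≈ 0.7316.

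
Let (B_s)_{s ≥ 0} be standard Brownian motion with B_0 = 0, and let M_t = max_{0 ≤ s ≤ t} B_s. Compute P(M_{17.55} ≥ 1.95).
P(M_{17.55} ≥ 1.95) = 2·P(B_{17.55} ≥ 1.95) = 2(1 − Φ(1.95/√17.55)) ≈ 0.6416

By the reflection principle for Brownian motion, P(M_t ≥ a) = 2 · P(B_t ≥ a) for a ≥ 0. Since B_t ~ N(0, t), P(B_t ≥ 1.95) = 1 − Φ(1.95/√t) = 1 − Φ(1.95/√17.55) = 1 − Φ(0.4655). So
  P(M_{17.55} ≥ 1.95) = 2(1 − Φ(0.4655)) ≈ 0.6416.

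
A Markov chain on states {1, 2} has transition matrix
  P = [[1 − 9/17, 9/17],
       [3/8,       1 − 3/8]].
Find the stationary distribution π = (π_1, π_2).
π_1 = 17/41, π_2 = 24/41

Solve πP = π with π_1 + π_2 = 1. From πP = π: π_1 · (1 − 9/17) + π_2 · 3/8 = π_1 ⇒ π_2 · 3/8 = π_1 · 9/17 ⇒ π_2/π_1 = (9/17)/(3/8) = 24/17. Together with π_1 + π_2 = 1:
  π_1 = (3/8)/(9/17 + 3/8) = (3/8)/(123/136) = 17/41,
  π_2 = (9/17)/(9/17 + 3/8) = (9/17)/(123/136) = 24/41.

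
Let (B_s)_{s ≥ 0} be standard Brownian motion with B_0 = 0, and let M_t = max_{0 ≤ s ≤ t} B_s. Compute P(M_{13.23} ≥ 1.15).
P(M_{13.23} ≥ 1.15) = 2·P(B_{13.23} ≥ 1.15) = 2(1 − Φ(1.15/√13.23)) ≈ 0.7519

By the reflection principle for Brownian motion, P(M_t ≥ a) = 2 · P(B_t ≥ a) for a ≥ 0. Since B_t ~ N(0, t), P(B_t ≥ 1.15) = 1 − Φ(1.15/√t) = 1 − Φ(1.15/√13.23) = 1 − Φ(0.3162). So
  P(M_{13.23} ≥ 1.15) = 2(1 − Φ(0.3162)) ≈ 0.7519.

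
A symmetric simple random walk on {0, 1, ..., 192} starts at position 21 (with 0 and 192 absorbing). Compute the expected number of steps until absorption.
E[τ | X_0 = 21] = 3591

Let v_k = E[τ | X_0 = k]. Boundary: v_0 = v_192 = 0. Recurrence: v_k = 1 + (v_{k-1} + v_{k+1})/2 for 1 ≤ k ≤ 191. The particular solution to v_k − (v_{k-1} + v_{k+1})/2 = 1 is v_k = −k^2. Adding homogeneous solution A + B k and matching boundaries gives v_k = k (192 − k). Substituting k = 21: v_21 = 21 · 171 = 3591.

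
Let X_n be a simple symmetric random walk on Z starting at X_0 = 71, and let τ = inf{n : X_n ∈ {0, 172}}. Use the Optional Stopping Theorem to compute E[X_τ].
E[X_τ] = 71

X_n is a martingale and τ is a bounded-mean stopping time (indeed τ is finite a.s. with bounded expectation since the walk is in a bounded region). By the OST, E[X_τ] = E[X_0] = 71. Equivalently: E[X_τ] = 172 · P(hit 172 first) + 0 · P(hit 0 first) = 172 · (71/172) = 71.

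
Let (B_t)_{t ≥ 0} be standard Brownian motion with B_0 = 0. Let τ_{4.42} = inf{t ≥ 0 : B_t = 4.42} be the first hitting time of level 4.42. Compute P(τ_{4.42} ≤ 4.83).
P(τ_{4.42} ≤ 4.83) = 2(1 − Φ(4.42/√4.83)) = 2(1 − Φ(2.0112)) ≈ 0.0443

By the reflection principle for standard BM, P(τ_b ≤ t) = 2 · P(B_t ≥ b). Since B_t ~ N(0, t), P(B_t ≥ 4.42) = 1 − Φ(4.42/√t) = 1 − Φ(4.42/√4.83) = 1 − Φ(2.0112) ≈ 0.02215. Doubling: P(τ_{4.42} ≤ 4.83) ≈ 2 · 0.02215 = 0.04430 ≈ 0.0443.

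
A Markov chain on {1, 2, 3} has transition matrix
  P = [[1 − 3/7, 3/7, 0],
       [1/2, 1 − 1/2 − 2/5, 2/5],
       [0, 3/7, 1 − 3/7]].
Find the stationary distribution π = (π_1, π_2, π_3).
π = (35/93, 10/31, 28/93)

This is a birth-death chain on three states, which satisfies detailed balance: π_1 · P_{12} = π_2 · P_{21} and π_2 · P_{23} = π_3 · P_{32}.
From π_1 · 3/7 = π_2 · 1/2: π_2/π_1 = (3/7)/(1/2) = 6/7.
From π_2 · 2/5 = π_3 · 3/7: π_3/π_2 = (2/5)/(3/7) = 14/15.
Take π_1 proportional to 1; then unnormalized π = (1, 6/7, 4/5). Normalize by dividing by the sum 93/35:
  π = (35/93, 10/31, 28/93).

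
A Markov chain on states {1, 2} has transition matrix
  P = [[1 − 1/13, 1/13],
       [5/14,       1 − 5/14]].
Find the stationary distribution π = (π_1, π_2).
π_1 = 65/79, π_2 = 14/79

Solve πP = π with π_1 + π_2 = 1. From πP = π: π_1 · (1 − 1/13) + π_2 · 5/14 = π_1 ⇒ π_2 · 5/14 = π_1 · 1/13 ⇒ π_2/π_1 = (1/13)/(5/14) = 14/65. Together with π_1 + π_2 = 1:
  π_1 = (5/14)/(1/13 + 5/14) = (5/14)/(79/182) = 65/79,
  π_2 = (1/13)/(1/13 + 5/14) = (1/13)/(79/182) = 14/79.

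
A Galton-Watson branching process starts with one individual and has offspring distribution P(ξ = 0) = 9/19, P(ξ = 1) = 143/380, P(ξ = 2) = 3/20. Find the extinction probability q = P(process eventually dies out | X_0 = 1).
q = 1

Mean offspring μ = 0·9/19 + 1·143/380 + 2·3/20 = 257/380 ≤ 1. For μ ≤ 1 with offspring not concentrated at 1, the Galton-Watson process goes extinct almost surely, so q = 1.
(Algebraic check: The pgf is f(s) = 9/19 + 143/380·s + 3/20·s². The extinction probability q is the smallest fixed point of f in [0, 1]. Setting s = f(s):
  3/20·s² + (143/380 − 1)·s + 9/19 = 0
  3/20·s² − (9/19 + 3/20)·s + 9/19 = 0
which factors as (s − 1)·(3/20·s − 9/19) = 0, giving roots s = 1 and s = (9/19)/(3/20) = 60/19. Since 60/19 ≥ 1, the smallest root in [0, 1] is s = 1.)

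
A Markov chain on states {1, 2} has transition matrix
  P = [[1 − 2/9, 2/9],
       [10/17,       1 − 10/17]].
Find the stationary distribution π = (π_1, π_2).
π_1 = 45/62, π_2 = 17/62

Solve πP = π with π_1 + π_2 = 1. From πP = π: π_1 · (1 − 2/9) + π_2 · 10/17 = π_1 ⇒ π_2 · 10/17 = π_1 · 2/9 ⇒ π_2/π_1 = (2/9)/(10/17) = 17/45. Together with π_1 + π_2 = 1:
  π_1 = (10/17)/(2/9 + 10/17) = (10/17)/(124/153) = 45/62,
  π_2 = (2/9)/(2/9 + 10/17) = (2/9)/(124/153) = 17/62.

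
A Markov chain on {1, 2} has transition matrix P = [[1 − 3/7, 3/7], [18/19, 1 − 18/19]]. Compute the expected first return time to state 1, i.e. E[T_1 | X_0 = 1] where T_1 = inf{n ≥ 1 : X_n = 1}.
E[T_1 | X_0 = 1] = 1/π_1 = 61/42

For an irreducible recurrent Markov chain with stationary distribution π, E[T_i | X_0 = i] = 1/π_i (Kac's formula). Here π_1 = (18/19)/(3/7 + 18/19) = (18/19)/(183/133) = 42/61, so E[T_1 | X_0 = 1] = 1/π_1 = (3/7 + 18/19)/(18/19) = (183/133)/(18/19) = 61/42.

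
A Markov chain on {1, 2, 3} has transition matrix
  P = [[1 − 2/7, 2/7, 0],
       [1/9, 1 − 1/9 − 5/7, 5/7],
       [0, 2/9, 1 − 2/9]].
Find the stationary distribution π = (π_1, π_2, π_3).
π = (49/580, 63/290, 81/116)

This is a birth-death chain on three states, which satisfies detailed balance: π_1 · P_{12} = π_2 · P_{21} and π_2 · P_{23} = π_3 · P_{32}.
From π_1 · 2/7 = π_2 · 1/9: π_2/π_1 = (2/7)/(1/9) = 18/7.
From π_2 · 5/7 = π_3 · 2/9: π_3/π_2 = (5/7)/(2/9) = 45/14.
Take π_1 proportional to 1; then unnormalized π = (1, 18/7, 405/49). Normalize by dividing by the sum 580/49:
  π = (49/580, 63/290, 81/116).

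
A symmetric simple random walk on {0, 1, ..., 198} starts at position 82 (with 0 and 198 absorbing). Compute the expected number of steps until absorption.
E[τ | X_0 = 82] = 9512

Let v_k = E[τ | X_0 = k]. Boundary: v_0 = v_198 = 0. Recurrence: v_k = 1 + (v_{k-1} + v_{k+1})/2 for 1 ≤ k ≤ 197. The particular solution to v_k − (v_{k-1} + v_{k+1})/2 = 1 is v_k = −k^2. Adding homogeneous solution A + B k and matching boundaries gives v_k = k (198 − k). Substituting k = 82: v_82 = 82 · 116 = 9512.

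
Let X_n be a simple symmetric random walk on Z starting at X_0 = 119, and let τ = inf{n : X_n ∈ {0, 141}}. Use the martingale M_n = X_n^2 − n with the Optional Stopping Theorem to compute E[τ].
E[τ] = 2618

M_n = X_n^2 − n is a martingale (since E[X_{n+1}^2 | F_n] = X_n^2 + 1). By OST (τ has finite mean in a bounded region), E[M_τ] = E[M_0] = X_0^2 − 0 = 119^2 = 14161. Also E[M_τ] = E[X_τ^2] − E[τ]. The walk exits at 0 or 141, with P(hit 141 first) = 119/141, so E[X_τ^2] = 141^2 · 119/141 + 0 = 16779. Thus E[τ] = E[X_τ^2] − E[M_τ] = 16779 − 14161 = 2618 = 119(141 − 119) = 2618.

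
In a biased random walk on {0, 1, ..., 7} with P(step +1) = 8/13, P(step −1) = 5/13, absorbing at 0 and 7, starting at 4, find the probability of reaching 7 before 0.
P(hit 7 before 0) = (1 − (5/8)^4) / (1 − (5/8)^7) = 592384/673009

Let u_k denote P(reach 7 before 0 | start at k). Boundary: u_0 = 0, u_7 = 1. Recurrence: u_k = 8/13·u_{k+1} + 5/13·u_{k-1} for 1 ≤ k ≤ 6. Try u_k = A + B·r^k with r = q/p = (5/13)/(8/13) = 5/8. Substitution satisfies the recurrence; boundary conditions give:
  u_k = (1 − r^k) / (1 − r^N) = (1 − (5/8)^4) / (1 − (5/8)^7) = 592384/673009.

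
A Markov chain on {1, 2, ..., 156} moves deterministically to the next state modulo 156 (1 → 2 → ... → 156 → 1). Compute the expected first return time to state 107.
E[T_107 | X_0 = 107] = 156

The chain cycles deterministically, so starting at state 107 it returns in exactly 156 steps. Equivalently, the stationary distribution is uniform π_j = 1/156 for every state j, so by Kac's formula E[T_107] = 1/π_107 = 156.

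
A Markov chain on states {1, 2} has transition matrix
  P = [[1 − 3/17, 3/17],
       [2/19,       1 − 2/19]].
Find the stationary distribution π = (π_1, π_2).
π_1 = 34/91, π_2 = 57/91

Solve πP = π with π_1 + π_2 = 1. From πP = π: π_1 · (1 − 3/17) + π_2 · 2/19 = π_1 ⇒ π_2 · 2/19 = π_1 · 3/17 ⇒ π_2/π_1 = (3/17)/(2/19) = 57/34. Together with π_1 + π_2 = 1:
  π_1 = (2/19)/(3/17 + 2/19) = (2/19)/(91/323) = 34/91,
  π_2 = (3/17)/(3/17 + 2/19) = (3/17)/(91/323) = 57/91.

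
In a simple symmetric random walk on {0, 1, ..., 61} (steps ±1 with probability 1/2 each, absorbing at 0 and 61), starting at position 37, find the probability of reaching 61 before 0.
P(hit 61 before 0) = 37/61

Let u_k = P(hit 61 before 0 | start at k). Then u_0 = 0, u_61 = 1, and u_k = u_{k-1}/2 + u_{k+1}/2 for 1 ≤ k ≤ 60. This harmonic recurrence is solved by u_k = k/61, giving u_37 = 37/61.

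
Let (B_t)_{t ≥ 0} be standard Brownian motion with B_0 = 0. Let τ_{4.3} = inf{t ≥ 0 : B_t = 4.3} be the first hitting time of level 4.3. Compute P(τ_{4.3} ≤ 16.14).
P(τ_{4.3} ≤ 16.14) = 2(1 − Φ(4.3/√16.14)) = 2(1 − Φ(1.0703)) ≈ 0.2845

By the reflection principle for standard BM, P(τ_b ≤ t) = 2 · P(B_t ≥ b). Since B_t ~ N(0, t), P(B_t ≥ 4.3) = 1 − Φ(4.3/√t) = 1 − Φ(4.3/√16.14) = 1 − Φ(1.0703) ≈ 0.14224. Doubling: P(τ_{4.3} ≤ 16.14) ≈ 2 · 0.14224 = 0.28448 ≈ 0.2845.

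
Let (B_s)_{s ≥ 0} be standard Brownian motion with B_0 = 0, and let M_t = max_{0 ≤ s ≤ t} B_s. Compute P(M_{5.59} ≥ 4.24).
P(M_{5.59} ≥ 4.24) = 2·P(B_{5.59} ≥ 4.24) = 2(1 − Φ(4.24/√5.59)) ≈ 0.0729

By the reflection principle for Brownian motion, P(M_t ≥ a) = 2 · P(B_t ≥ a) for a ≥ 0. Since B_t ~ N(0, t), P(B_t ≥ 4.24) = 1 − Φ(4.24/√t) = 1 − Φ(4.24/√5.59) = 1 − Φ(1.7933). So
  P(M_{5.59} ≥ 4.24) = 2(1 − Φ(1.7933)) ≈ 0.0729.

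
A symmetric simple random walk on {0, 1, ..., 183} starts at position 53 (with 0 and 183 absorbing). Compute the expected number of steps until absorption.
E[τ | X_0 = 53] = 6890

Let v_k = E[τ | X_0 = k]. Boundary: v_0 = v_183 = 0. Recurrence: v_k = 1 + (v_{k-1} + v_{k+1})/2 for 1 ≤ k ≤ 182. The particular solution to v_k − (v_{k-1} + v_{k+1})/2 = 1 is v_k = −k^2. Adding homogeneous solution A + B k and matching boundaries gives v_k = k (183 − k). Substituting k = 53: v_53 = 53 · 130 = 6890.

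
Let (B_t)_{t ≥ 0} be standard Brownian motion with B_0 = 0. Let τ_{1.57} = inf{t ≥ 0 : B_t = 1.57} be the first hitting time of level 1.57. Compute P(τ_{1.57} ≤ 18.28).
P(τ_{1.57} ≤ 18.28) = 2(1 − Φ(1.57/√18.28)) = 2(1 − Φ(0.3672)) ≈ 0.7135

By the reflection principle for standard BM, P(τ_b ≤ t) = 2 · P(B_t ≥ b). Since B_t ~ N(0, t), P(B_t ≥ 1.57) = 1 − Φ(1.57/√t) = 1 − Φ(1.57/√18.28) = 1 − Φ(0.3672) ≈ 0.35673. Doubling: P(τ_{1.57} ≤ 18.28) ≈ 2 · 0.35673 = 0.71346 ≈ 0.7135.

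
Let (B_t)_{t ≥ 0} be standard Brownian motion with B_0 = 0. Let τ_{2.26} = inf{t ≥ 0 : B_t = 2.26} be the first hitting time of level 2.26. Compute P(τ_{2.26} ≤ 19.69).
P(τ_{2.26} ≤ 19.69) = 2(1 − Φ(2.26/√19.69)) = 2(1 − Φ(0.5093)) ≈ 0.6105

By the reflection principle for standard BM, P(τ_b ≤ t) = 2 · P(B_t ≥ b). Since B_t ~ N(0, t), P(B_t ≥ 2.26) = 1 − Φ(2.26/√t) = 1 − Φ(2.26/√19.69) = 1 − Φ(0.5093) ≈ 0.30527. Doubling: P(τ_{2.26} ≤ 19.69) ≈ 2 · 0.30527 = 0.61054 ≈ 0.6105.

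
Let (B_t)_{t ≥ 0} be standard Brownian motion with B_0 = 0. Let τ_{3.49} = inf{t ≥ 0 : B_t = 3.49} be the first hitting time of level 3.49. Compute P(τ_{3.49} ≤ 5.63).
P(τ_{3.49} ≤ 5.63) = 2(1 − Φ(3.49/√5.63)) = 2(1 − Φ(1.4709)) ≈ 0.1413

By the reflection principle for standard BM, P(τ_b ≤ t) = 2 · P(B_t ≥ b). Since B_t ~ N(0, t), P(B_t ≥ 3.49) = 1 − Φ(3.49/√t) = 1 − Φ(3.49/√5.63) = 1 − Φ(1.4709) ≈ 0.07066. Doubling: P(τ_{3.49} ≤ 5.63) ≈ 2 · 0.07066 = 0.14132 ≈ 0.1413.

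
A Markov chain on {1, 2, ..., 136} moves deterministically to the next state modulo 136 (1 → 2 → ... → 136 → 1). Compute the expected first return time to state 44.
E[T_44 | X_0 = 44] = 136

The chain cycles deterministically, so starting at state 44 it returns in exactly 136 steps. Equivalently, the stationary distribution is uniform π_j = 1/136 for every state j, so by Kac's formula E[T_44] = 1/π_44 = 136.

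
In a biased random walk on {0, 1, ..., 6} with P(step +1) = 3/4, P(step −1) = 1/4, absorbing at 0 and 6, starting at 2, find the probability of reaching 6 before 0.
P(hit 6 before 0) = (1 − (1/3)^2) / (1 − (1/3)^6) = 81/91

Let u_k denote P(reach 6 before 0 | start at k). Boundary: u_0 = 0, u_6 = 1. Recurrence: u_k = 3/4·u_{k+1} + 1/4·u_{k-1} for 1 ≤ k ≤ 5. Try u_k = A + B·r^k with r = q/p = (1/4)/(3/4) = 1/3. Substitution satisfies the recurrence; boundary conditions give:
  u_k = (1 − r^k) / (1 − r^N) = (1 − (1/3)^2) / (1 − (1/3)^6) = 81/91.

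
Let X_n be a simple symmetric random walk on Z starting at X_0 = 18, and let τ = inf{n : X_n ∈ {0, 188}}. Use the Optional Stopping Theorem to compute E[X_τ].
E[X_τ] = 18

X_n is a martingale and τ is a bounded-mean stopping time (indeed τ is finite a.s. with bounded expectation since the walk is in a bounded region). By the OST, E[X_τ] = E[X_0] = 18. Equivalently: E[X_τ] = 188 · P(hit 188 first) + 0 · P(hit 0 first) = 188 · (18/188) = 18.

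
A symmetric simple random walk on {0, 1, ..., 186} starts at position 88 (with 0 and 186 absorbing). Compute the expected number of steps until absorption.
E[τ | X_0 = 88] = 8624

Let v_k = E[τ | X_0 = k]. Boundary: v_0 = v_186 = 0. Recurrence: v_k = 1 + (v_{k-1} + v_{k+1})/2 for 1 ≤ k ≤ 185. The particular solution to v_k − (v_{k-1} + v_{k+1})/2 = 1 is v_k = −k^2. Adding homogeneous solution A + B k and matching boundaries gives v_k = k (186 − k). Substituting k = 88: v_88 = 88 · 98 = 8624.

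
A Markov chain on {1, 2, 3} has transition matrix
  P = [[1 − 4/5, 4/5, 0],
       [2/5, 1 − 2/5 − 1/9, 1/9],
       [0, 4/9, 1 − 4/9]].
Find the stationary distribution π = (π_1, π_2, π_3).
π = (2/7, 4/7, 1/7)

This is a birth-death chain on three states, which satisfies detailed balance: π_1 · P_{12} = π_2 · P_{21} and π_2 · P_{23} = π_3 · P_{32}.
From π_1 · 4/5 = π_2 · 2/5: π_2/π_1 = (4/5)/(2/5) = 2.
From π_2 · 1/9 = π_3 · 4/9: π_3/π_2 = (1/9)/(4/9) = 1/4.
Take π_1 proportional to 1; then unnormalized π = (1, 2, 1/2). Normalize by dividing by the sum 7/2:
  π = (2/7, 4/7, 1/7).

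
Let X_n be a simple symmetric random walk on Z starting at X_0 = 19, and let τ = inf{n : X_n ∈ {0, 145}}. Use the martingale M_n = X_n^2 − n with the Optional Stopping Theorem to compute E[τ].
E[τ] = 2394

M_n = X_n^2 − n is a martingale (since E[X_{n+1}^2 | F_n] = X_n^2 + 1). By OST (τ has finite mean in a bounded region), E[M_τ] = E[M_0] = X_0^2 − 0 = 19^2 = 361. Also E[M_τ] = E[X_τ^2] − E[τ]. The walk exits at 0 or 145, with P(hit 145 first) = 19/145, so E[X_τ^2] = 145^2 · 19/145 + 0 = 2755. Thus E[τ] = E[X_τ^2] − E[M_τ] = 2755 − 361 = 2394 = 19(145 − 19) = 2394.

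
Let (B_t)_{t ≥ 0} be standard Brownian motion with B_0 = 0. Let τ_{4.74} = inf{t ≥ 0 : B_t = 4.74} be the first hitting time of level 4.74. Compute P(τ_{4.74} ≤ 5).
P(τ_{4.74} ≤ 5) = 2(1 − Φ(4.74/√5)) = 2(1 − Φ(2.1198)) ≈ 0.0340

By the reflection principle for standard BM, P(τ_b ≤ t) = 2 · P(B_t ≥ b). Since B_t ~ N(0, t), P(B_t ≥ 4.74) = 1 − Φ(4.74/√t) = 1 − Φ(4.74/√5) = 1 − Φ(2.1198) ≈ 0.01701. Doubling: P(τ_{4.74} ≤ 5) ≈ 2 · 0.01701 = 0.03402 ≈ 0.0340.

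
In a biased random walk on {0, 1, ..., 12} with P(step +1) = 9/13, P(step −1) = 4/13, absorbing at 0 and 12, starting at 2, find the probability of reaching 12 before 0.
P(hit 12 before 0) = (1 − (4/9)^2) / (1 − (4/9)^12) = 3486784401/4344811681

Let u_k denote P(reach 12 before 0 | start at k). Boundary: u_0 = 0, u_12 = 1. Recurrence: u_k = 9/13·u_{k+1} + 4/13·u_{k-1} for 1 ≤ k ≤ 11. Try u_k = A + B·r^k with r = q/p = (4/13)/(9/13) = 4/9. Substitution satisfies the recurrence; boundary conditions give:
  u_k = (1 − r^k) / (1 − r^N) = (1 − (4/9)^2) / (1 − (4/9)^12) = 3486784401/4344811681.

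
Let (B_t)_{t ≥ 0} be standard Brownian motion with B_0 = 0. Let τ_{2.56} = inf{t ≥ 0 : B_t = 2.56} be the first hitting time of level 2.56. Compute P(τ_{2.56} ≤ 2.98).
P(τ_{2.56} ≤ 2.98) = 2(1 − Φ(2.56/√2.98)) = 2(1 − Φ(1.4830)) ≈ 0.1381

By the reflection principle for standard BM, P(τ_b ≤ t) = 2 · P(B_t ≥ b). Since B_t ~ N(0, t), P(B_t ≥ 2.56) = 1 − Φ(2.56/√t) = 1 − Φ(2.56/√2.98) = 1 − Φ(1.4830) ≈ 0.06904. Doubling: P(τ_{2.56} ≤ 2.98) ≈ 2 · 0.06904 = 0.13808 ≈ 0.1381.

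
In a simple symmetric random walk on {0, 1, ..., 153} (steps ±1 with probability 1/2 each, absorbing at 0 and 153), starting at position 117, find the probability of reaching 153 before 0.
P(hit 153 before 0) = 117/153 = 13/17

Let u_k = P(hit 153 before 0 | start at k). Then u_0 = 0, u_153 = 1, and u_k = u_{k-1}/2 + u_{k+1}/2 for 1 ≤ k ≤ 152. This harmonic recurrence is solved by u_k = k/153, giving u_117 = 117/153 = 13/17.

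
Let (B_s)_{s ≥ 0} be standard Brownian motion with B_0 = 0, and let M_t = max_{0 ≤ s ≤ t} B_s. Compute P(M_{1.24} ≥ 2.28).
P(M_{1.24} ≥ 2.28) = 2·P(B_{1.24} ≥ 2.28) = 2(1 − Φ(2.28/√1.24)) ≈ 0.0406

By the reflection principle for Brownian motion, P(M_t ≥ a) = 2 · P(B_t ≥ a) for a ≥ 0. Since B_t ~ N(0, t), P(B_t ≥ 2.28) = 1 − Φ(2.28/√t) = 1 − Φ(2.28/√1.24) = 1 − Φ(2.0475). So
  P(M_{1.24} ≥ 2.28) = 2(1 − Φ(2.0475)) ≈ 0.0406.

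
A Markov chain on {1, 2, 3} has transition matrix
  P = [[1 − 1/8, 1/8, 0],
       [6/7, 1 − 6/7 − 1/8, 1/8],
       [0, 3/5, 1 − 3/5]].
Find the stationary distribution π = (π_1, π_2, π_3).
π = (1152/1355, 168/1355, 7/271)

This is a birth-death chain on three states, which satisfies detailed balance: π_1 · P_{12} = π_2 · P_{21} and π_2 · P_{23} = π_3 · P_{32}.
From π_1 · 1/8 = π_2 · 6/7: π_2/π_1 = (1/8)/(6/7) = 7/48.
From π_2 · 1/8 = π_3 · 3/5: π_3/π_2 = (1/8)/(3/5) = 5/24.
Take π_1 proportional to 1; then unnormalized π = (1, 7/48, 35/1152). Normalize by dividing by the sum 1355/1152:
  π = (1152/1355, 168/1355, 7/271).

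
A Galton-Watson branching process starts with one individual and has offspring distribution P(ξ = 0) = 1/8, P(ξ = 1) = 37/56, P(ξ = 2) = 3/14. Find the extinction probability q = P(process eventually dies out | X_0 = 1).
q = 7/12

The pgf is f(s) = 1/8 + 37/56·s + 3/14·s². The extinction probability q is the smallest fixed point of f in [0, 1]. Setting s = f(s):
  3/14·s² + (37/56 − 1)·s + 1/8 = 0
  3/14·s² − (1/8 + 3/14)·s + 1/8 = 0
which factors as (s − 1)·(3/14·s − 1/8) = 0, giving roots s = 1 and s = (1/8)/(3/14) = 7/12.
Mean offspring μ = 37/56 + 2·3/14 = 61/56 > 1 (supercritical), so q < 1. The extinction probability is the smaller root: q = (1/8)/(3/14) = 7/12.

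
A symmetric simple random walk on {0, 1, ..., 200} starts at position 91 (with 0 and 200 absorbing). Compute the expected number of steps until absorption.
E[τ | X_0 = 91] = 9919

Let v_k = E[τ | X_0 = k]. Boundary: v_0 = v_200 = 0. Recurrence: v_k = 1 + (v_{k-1} + v_{k+1})/2 for 1 ≤ k ≤ 199. The particular solution to v_k − (v_{k-1} + v_{k+1})/2 = 1 is v_k = −k^2. Adding homogeneous solution A + B k and matching boundaries gives v_k = k (200 − k). Substituting k = 91: v_91 = 91 · 109 = 9919.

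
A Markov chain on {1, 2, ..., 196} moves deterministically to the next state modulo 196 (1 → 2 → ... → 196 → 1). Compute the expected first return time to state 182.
E[T_182 | X_0 = 182] = 196

The chain cycles deterministically, so starting at state 182 it returns in exactly 196 steps. Equivalently, the stationary distribution is uniform π_j = 1/196 for every state j, so by Kac's formula E[T_182] = 1/π_182 = 196.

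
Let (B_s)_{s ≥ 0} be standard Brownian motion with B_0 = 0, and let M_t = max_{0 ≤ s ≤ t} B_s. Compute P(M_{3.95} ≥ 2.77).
P(M_{3.95} ≥ 2.77) = 2·P(B_{3.95} ≥ 2.77) = 2(1 − Φ(2.77/√3.95)) ≈ 0.1634

By the reflection principle for Brownian motion, P(M_t ≥ a) = 2 · P(B_t ≥ a) for a ≥ 0. Since B_t ~ N(0, t), P(B_t ≥ 2.77) = 1 − Φ(2.77/√t) = 1 − Φ(2.77/√3.95) = 1 − Φ(1.3937). So
  P(M_{3.95} ≥ 2.77) = 2(1 − Φ(1.3937)) ≈ 0.1634.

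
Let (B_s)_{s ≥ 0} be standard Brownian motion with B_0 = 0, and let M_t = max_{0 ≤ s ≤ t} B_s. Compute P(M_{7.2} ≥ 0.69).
P(M_{7.2} ≥ 0.69) = 2·P(B_{7.2} ≥ 0.69) = 2(1 − Φ(0.69/√7.2)) ≈ 0.7971

By the reflection principle for Brownian motion, P(M_t ≥ a) = 2 · P(B_t ≥ a) for a ≥ 0. Since B_t ~ N(0, t), P(B_t ≥ 0.69) = 1 − Φ(0.69/√t) = 1 − Φ(0.69/√7.2) = 1 − Φ(0.2571). So
  P(M_{7.2} ≥ 0.69) = 2(1 − Φ(0.2571)) ≈ 0.7971.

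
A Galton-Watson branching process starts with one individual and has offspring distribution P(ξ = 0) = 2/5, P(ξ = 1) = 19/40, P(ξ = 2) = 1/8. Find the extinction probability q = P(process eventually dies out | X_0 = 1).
q = 1

Mean offspring μ = 0·2/5 + 1·19/40 + 2·1/8 = 29/40 ≤ 1. For μ ≤ 1 with offspring not concentrated at 1, the Galton-Watson process goes extinct almost surely, so q = 1.
(Algebraic check: The pgf is f(s) = 2/5 + 19/40·s + 1/8·s². The extinction probability q is the smallest fixed point of f in [0, 1]. Setting s = f(s):
  1/8·s² + (19/40 − 1)·s + 2/5 = 0
  1/8·s² − (2/5 + 1/8)·s + 2/5 = 0
which factors as (s − 1)·(1/8·s − 2/5) = 0, giving roots s = 1 and s = (2/5)/(1/8) = 16/5. Since 16/5 ≥ 1, the smallest root in [0, 1] is s = 1.)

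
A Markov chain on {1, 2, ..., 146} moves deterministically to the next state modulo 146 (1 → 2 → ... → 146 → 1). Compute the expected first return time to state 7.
E[T_7 | X_0 = 7] = 146

The chain cycles deterministically, so starting at state 7 it returns in exactly 146 steps. Equivalently, the stationary distribution is uniform π_j = 1/146 for every state j, so by Kac's formula E[T_7] = 1/π_7 = 146.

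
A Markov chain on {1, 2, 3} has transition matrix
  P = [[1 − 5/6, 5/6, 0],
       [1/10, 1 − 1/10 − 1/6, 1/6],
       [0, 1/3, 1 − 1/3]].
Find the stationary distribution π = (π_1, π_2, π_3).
π = (2/27, 50/81, 25/81)

This is a birth-death chain on three states, which satisfies detailed balance: π_1 · P_{12} = π_2 · P_{21} and π_2 · P_{23} = π_3 · P_{32}.
From π_1 · 5/6 = π_2 · 1/10: π_2/π_1 = (5/6)/(1/10) = 25/3.
From π_2 · 1/6 = π_3 · 1/3: π_3/π_2 = (1/6)/(1/3) = 1/2.
Take π_1 proportional to 1; then unnormalized π = (1, 25/3, 25/6). Normalize by dividing by the sum 27/2:
  π = (2/27, 50/81, 25/81).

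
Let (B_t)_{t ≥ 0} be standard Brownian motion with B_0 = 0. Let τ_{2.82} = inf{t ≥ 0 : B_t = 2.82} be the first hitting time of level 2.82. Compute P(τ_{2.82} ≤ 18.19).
P(τ_{2.82} ≤ 18.19) = 2(1 − Φ(2.82/√18.19)) = 2(1 − Φ(0.6612)) ≈ 0.5085

By the reflection principle for standard BM, P(τ_b ≤ t) = 2 · P(B_t ≥ b). Since B_t ~ N(0, t), P(B_t ≥ 2.82) = 1 − Φ(2.82/√t) = 1 − Φ(2.82/√18.19) = 1 − Φ(0.6612) ≈ 0.25424. Doubling: P(τ_{2.82} ≤ 18.19) ≈ 2 · 0.25424 = 0.50848 ≈ 0.5085.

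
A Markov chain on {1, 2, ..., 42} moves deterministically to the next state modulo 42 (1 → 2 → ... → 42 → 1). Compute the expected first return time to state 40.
E[T_40 | X_0 = 40] = 42

The chain cycles deterministically, so starting at state 40 it returns in exactly 42 steps. Equivalently, the stationary distribution is uniform π_j = 1/42 for every state j, so by Kac's formula E[T_40] = 1/π_40 = 42.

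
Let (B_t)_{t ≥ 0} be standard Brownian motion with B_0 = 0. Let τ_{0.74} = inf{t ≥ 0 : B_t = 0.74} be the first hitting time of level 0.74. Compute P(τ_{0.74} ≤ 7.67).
P(τ_{0.74} ≤ 7.67) = 2(1 − Φ(0.74/√7.67)) = 2(1 − Φ(0.2672)) ≈ 0.7893

By the reflection principle for standard BM, P(τ_b ≤ t) = 2 · P(B_t ≥ b). Since B_t ~ N(0, t), P(B_t ≥ 0.74) = 1 − Φ(0.74/√t) = 1 − Φ(0.74/√7.67) = 1 − Φ(0.2672) ≈ 0.39466. Doubling: P(τ_{0.74} ≤ 7.67) ≈ 2 · 0.39466 = 0.78932 ≈ 0.7893.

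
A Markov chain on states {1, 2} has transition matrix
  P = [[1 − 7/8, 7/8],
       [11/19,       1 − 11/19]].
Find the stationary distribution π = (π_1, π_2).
π_1 = 88/221, π_2 = 133/221

Solve πP = π with π_1 + π_2 = 1. From πP = π: π_1 · (1 − 7/8) + π_2 · 11/19 = π_1 ⇒ π_2 · 11/19 = π_1 · 7/8 ⇒ π_2/π_1 = (7/8)/(11/19) = 133/88. Together with π_1 + π_2 = 1:
  π_1 = (11/19)/(7/8 + 11/19) = (11/19)/(221/152) = 88/221,
  π_2 = (7/8)/(7/8 + 11/19) = (7/8)/(221/152) = 133/221.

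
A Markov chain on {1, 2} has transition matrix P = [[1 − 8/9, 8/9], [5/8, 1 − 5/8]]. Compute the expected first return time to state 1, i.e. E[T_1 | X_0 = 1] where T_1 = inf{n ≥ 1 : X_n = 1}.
E[T_1 | X_0 = 1] = 1/π_1 = 109/45

For an irreducible recurrent Markov chain with stationary distribution π, E[T_i | X_0 = i] = 1/π_i (Kac's formula). Here π_1 = (5/8)/(8/9 + 5/8) = (5/8)/(109/72) = 45/109, so E[T_1 | X_0 = 1] = 1/π_1 = (8/9 + 5/8)/(5/8) = (109/72)/(5/8) = 109/45.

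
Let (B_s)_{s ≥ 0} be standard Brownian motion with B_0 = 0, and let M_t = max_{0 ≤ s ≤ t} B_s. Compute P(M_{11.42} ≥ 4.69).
P(M_{11.42} ≥ 4.69) = 2·P(B_{11.42} ≥ 4.69) = 2(1 − Φ(4.69/√11.42)) ≈ 0.1652

By the reflection principle for Brownian motion, P(M_t ≥ a) = 2 · P(B_t ≥ a) for a ≥ 0. Since B_t ~ N(0, t), P(B_t ≥ 4.69) = 1 − Φ(4.69/√t) = 1 − Φ(4.69/√11.42) = 1 − Φ(1.3878). So
  P(M_{11.42} ≥ 4.69) = 2(1 − Φ(1.3878)) ≈ 0.1652.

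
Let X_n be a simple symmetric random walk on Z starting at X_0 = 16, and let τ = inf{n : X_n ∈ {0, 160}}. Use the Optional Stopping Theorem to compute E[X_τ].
E[X_τ] = 16

X_n is a martingale and τ is a bounded-mean stopping time (indeed τ is finite a.s. with bounded expectation since the walk is in a bounded region). By the OST, E[X_τ] = E[X_0] = 16. Equivalently: E[X_τ] = 160 · P(hit 160 first) + 0 · P(hit 0 first) = 160 · (16/160) = 16.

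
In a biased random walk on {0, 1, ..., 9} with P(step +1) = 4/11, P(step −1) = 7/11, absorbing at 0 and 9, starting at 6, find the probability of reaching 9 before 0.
P(hit 9 before 0) = (1 − (7/4)^6) / (1 − (7/4)^9) = 26048/143697

Let u_k denote P(reach 9 before 0 | start at k). Boundary: u_0 = 0, u_9 = 1. Recurrence: u_k = 4/11·u_{k+1} + 7/11·u_{k-1} for 1 ≤ k ≤ 8. Try u_k = A + B·r^k with r = q/p = (7/11)/(4/11) = 7/4. Substitution satisfies the recurrence; boundary conditions give:
  u_k = (1 − r^k) / (1 − r^N) = (1 − (7/4)^6) / (1 − (7/4)^9) = 26048/143697.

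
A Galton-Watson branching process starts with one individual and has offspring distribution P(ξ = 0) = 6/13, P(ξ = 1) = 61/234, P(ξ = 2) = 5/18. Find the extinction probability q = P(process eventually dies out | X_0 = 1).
q = 1

Mean offspring μ = 0·6/13 + 1·61/234 + 2·5/18 = 191/234 ≤ 1. For μ ≤ 1 with offspring not concentrated at 1, the Galton-Watson process goes extinct almost surely, so q = 1.
(Algebraic check: The pgf is f(s) = 6/13 + 61/234·s + 5/18·s². The extinction probability q is the smallest fixed point of f in [0, 1]. Setting s = f(s):
  5/18·s² + (61/234 − 1)·s + 6/13 = 0
  5/18·s² − (6/13 + 5/18)·s + 6/13 = 0
which factors as (s − 1)·(5/18·s − 6/13) = 0, giving roots s = 1 and s = (6/13)/(5/18) = 108/65. Since 108/65 ≥ 1, the smallest root in [0, 1] is s = 1.)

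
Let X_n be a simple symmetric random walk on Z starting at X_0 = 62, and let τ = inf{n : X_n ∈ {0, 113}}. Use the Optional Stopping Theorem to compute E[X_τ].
E[X_τ] = 62

X_n is a martingale and τ is a bounded-mean stopping time (indeed τ is finite a.s. with bounded expectation since the walk is in a bounded region). By the OST, E[X_τ] = E[X_0] = 62. Equivalently: E[X_τ] = 113 · P(hit 113 first) + 0 · P(hit 0 first) = 113 · (62/113) = 62.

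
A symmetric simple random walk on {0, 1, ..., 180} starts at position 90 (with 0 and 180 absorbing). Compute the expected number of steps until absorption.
E[τ | X_0 = 90] = 8100

Let v_k = E[τ | X_0 = k]. Boundary: v_0 = v_180 = 0. Recurrence: v_k = 1 + (v_{k-1} + v_{k+1})/2 for 1 ≤ k ≤ 179. The particular solution to v_k − (v_{k-1} + v_{k+1})/2 = 1 is v_k = −k^2. Adding homogeneous solution A + B k and matching boundaries gives v_k = k (180 − k). Substituting k = 90: v_90 = 90 · 90 = 8100.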